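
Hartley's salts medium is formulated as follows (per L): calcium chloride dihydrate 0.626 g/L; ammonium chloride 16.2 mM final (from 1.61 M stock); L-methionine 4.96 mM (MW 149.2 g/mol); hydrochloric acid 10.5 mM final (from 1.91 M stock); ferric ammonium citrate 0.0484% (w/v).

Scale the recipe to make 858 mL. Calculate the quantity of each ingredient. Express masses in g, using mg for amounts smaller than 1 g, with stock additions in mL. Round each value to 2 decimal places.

Working volume: 858 mL = 0.858 L.
calcium chloride dihydrate: 0.626 g/L × 0.858 L = 0.537108 g = 537.11 mg
ammonium chloride: V = C2·V2/C1 = 16.2 mM × 858 mL ÷ 1610 mM = 8.63 mL
L-methionine: 4.96 mmol/L × 149.2 mg/mmol × 0.858 L = 634.95 mg
hydrochloric acid: V = C2·V2/C1 = 10.5 mM × 858 mL ÷ 1910 mM = 4.72 mL
ferric ammonium citrate: 0.0484 g per 100 mL × 858 mL ÷ 100 = 0.415272 g = 415.27 mg

calcium chloride dihydrate 537.11 mg; ammonium chloride 8.63 mL; L-methionine 634.95 mg; hydrochloric acid 4.72 mL; ferric ammonium citrate 415.27 mg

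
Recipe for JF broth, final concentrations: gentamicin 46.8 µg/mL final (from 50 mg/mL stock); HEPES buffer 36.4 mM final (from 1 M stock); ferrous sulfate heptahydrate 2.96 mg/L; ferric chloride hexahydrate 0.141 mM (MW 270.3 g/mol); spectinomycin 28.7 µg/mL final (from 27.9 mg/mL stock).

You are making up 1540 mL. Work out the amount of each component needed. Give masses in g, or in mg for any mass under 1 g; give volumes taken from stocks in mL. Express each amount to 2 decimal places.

gentamicin 1.44 mL; HEPES buffer 56.06 mL; ferrous sulfate heptahydrate 4.56 mg; ferric chloride hexahydrate 58.69 mg; spectinomycin 1.58 mL

Target volume = 1540 mL = 1.54 L.
gentamicin: C1V1 = C2V2 → 46.8 µg/mL × 1540 mL ÷ 50000 µg/mL = 1.44 mL
HEPES buffer: C1V1 = C2V2 → 36.4 mM × 1540 mL ÷ 1000 mM = 56.06 mL
ferrous sulfate heptahydrate: 2.96 mg/L × 1.54 L = 4.56 mg
ferric chloride hexahydrate: 0.141 mmol/L × 270.3 mg/mmol × 1.54 L = 58.69 mg
spectinomycin: C1V1 = C2V2 → 28.7 µg/mL × 1540 mL ÷ 27900 µg/mL = 1.58 mL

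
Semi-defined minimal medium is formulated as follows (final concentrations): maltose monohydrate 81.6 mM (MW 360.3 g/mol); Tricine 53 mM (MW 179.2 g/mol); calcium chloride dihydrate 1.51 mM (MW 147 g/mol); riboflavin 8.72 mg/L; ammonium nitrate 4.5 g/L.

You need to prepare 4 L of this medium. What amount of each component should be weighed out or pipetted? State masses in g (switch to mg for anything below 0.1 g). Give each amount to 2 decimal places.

maltose monohydrate 117.60 g; Tricine 37.99 g; calcium chloride dihydrate 0.89 g; riboflavin 34.88 mg; ammonium nitrate 18.00 g

Scale factor relative to 1 L: 4.
maltose monohydrate: 81.6 mmol/L × 360.3 g/mol × 4 L ÷ 1000 = 117.60 g
Tricine: 53 mmol/L × 179.2 g/mol × 4 L ÷ 1000 = 37.99 g
calcium chloride dihydrate: 1.51 mmol/L × 147 g/mol × 4 L ÷ 1000 = 0.89 g
riboflavin: 8.72 mg/L × 4 L = 34.88 mg
ammonium nitrate: 4.5 g/L × 4 L = 18.00 g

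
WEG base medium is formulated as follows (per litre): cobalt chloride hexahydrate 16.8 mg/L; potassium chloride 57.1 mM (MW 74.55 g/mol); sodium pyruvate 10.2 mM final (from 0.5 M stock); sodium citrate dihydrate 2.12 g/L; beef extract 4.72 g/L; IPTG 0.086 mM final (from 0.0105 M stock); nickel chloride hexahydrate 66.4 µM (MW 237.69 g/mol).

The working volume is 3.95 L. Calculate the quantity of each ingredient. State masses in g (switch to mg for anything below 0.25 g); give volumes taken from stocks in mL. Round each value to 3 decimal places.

cobalt chloride hexahydrate 66.360 mg; potassium chloride 16.814 g; sodium pyruvate 80.580 mL; sodium citrate dihydrate 8.374 g; beef extract 18.644 g; IPTG 32.352 mL; nickel chloride hexahydrate 62.341 mg

Scale factor relative to 1 L: 3.95.
cobalt chloride hexahydrate: 16.8 mg/L × 3.95 L = 66.360 mg
potassium chloride: 57.1 mmol/L × 74.55 g/mol × 3.95 L ÷ 1000 = 16.814 g
sodium pyruvate: dilute stock: 10.2 mM × 3950 mL ÷ 500 mM = 80.580 mL
sodium citrate dihydrate: 2.12 g/L × 3.95 L = 8.374 g
beef extract: 4.72 g/L × 3.95 L = 18.644 g
IPTG: V = C2·V2/C1 = 0.086 mM × 3950 mL ÷ 10.5 mM = 32.352 mL
nickel chloride hexahydrate: 66.4 µmol/L × 237.69 g/mol × 3.95 L ÷ 1000 = 62.341 mg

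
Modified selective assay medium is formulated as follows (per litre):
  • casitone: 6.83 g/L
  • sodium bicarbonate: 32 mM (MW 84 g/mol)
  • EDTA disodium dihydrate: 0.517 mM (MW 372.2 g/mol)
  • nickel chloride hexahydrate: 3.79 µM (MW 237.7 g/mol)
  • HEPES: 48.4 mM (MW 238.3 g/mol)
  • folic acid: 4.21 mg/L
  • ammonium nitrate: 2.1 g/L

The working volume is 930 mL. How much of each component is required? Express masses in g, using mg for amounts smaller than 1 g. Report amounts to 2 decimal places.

Target volume = 930 mL = 0.93 L.
casitone: 6.83 g/L × 0.93 L = 6.35 g
sodium bicarbonate: 32 mmol/L × 84 g/mol × 0.93 L ÷ 1000 = 2.50 g
EDTA disodium dihydrate: 0.517 mmol/L × 372.2 mg/mmol × 0.93 L = 178.96 mg
nickel chloride hexahydrate: 3.79 µmol/L × 237.7 g/mol × 0.93 L ÷ 1000 = 0.84 mg
HEPES: 48.4 mmol/L × 238.3 g/mol × 0.93 L ÷ 1000 = 10.73 g
folic acid: 4.21 mg/L × 0.93 L = 3.92 mg
ammonium nitrate: 2.1 g/L × 0.93 L = 1.95 g

casitone 6.35 g; sodium bicarbonate 2.50 g; EDTA disodium dihydrate 178.96 mg; nickel chloride hexahydrate 0.84 mg; HEPES 10.73 g; folic acid 3.92 mg; ammonium nitrate 1.95 g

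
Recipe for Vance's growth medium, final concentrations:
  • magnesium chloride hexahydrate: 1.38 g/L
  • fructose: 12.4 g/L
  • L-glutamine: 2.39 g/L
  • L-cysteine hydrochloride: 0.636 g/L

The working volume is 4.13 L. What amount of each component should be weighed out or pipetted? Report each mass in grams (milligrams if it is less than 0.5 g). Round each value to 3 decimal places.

magnesium chloride hexahydrate 5.699 g; fructose 51.212 g; L-glutamine 9.871 g; L-cysteine hydrochloride 2.627 g

Working volume: 4.13 L.
magnesium chloride hexahydrate: 1.38 g/L × 4.13 L = 5.699 g
fructose: 12.4 g/L × 4.13 L = 51.212 g
L-glutamine: 2.39 g/L × 4.13 L = 9.871 g
L-cysteine hydrochloride: 0.636 g/L × 4.13 L = 2.627 g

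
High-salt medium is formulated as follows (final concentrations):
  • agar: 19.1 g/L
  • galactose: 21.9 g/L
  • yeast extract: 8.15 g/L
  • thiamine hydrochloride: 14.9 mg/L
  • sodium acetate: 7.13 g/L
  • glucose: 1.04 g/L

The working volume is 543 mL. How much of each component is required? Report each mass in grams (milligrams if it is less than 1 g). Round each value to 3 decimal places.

Working volume: 543 mL = 0.543 L.
agar: 19.1 g/L × 0.543 L = 10.371 g
galactose: 21.9 g/L × 0.543 L = 11.892 g
yeast extract: 8.15 g/L × 0.543 L = 4.425 g
thiamine hydrochloride: 14.9 mg/L × 0.543 L = 8.091 mg
sodium acetate: 7.13 g/L × 0.543 L = 3.872 g
glucose: 1.04 g/L × 0.543 L = 0.56472 g = 564.720 mg

agar 10.371 g; galactose 11.892 g; yeast extract 4.425 g; thiamine hydrochloride 8.091 mg; sodium acetate 3.872 g; glucose 564.720 mg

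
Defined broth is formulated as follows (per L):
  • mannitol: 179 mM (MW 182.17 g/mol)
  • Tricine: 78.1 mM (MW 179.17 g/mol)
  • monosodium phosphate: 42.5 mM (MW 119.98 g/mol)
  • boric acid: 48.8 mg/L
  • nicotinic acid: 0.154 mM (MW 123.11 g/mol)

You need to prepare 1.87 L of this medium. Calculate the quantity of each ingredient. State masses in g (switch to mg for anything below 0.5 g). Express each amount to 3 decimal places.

mannitol 60.978 g; Tricine 26.167 g; monosodium phosphate 9.535 g; boric acid 91.256 mg; nicotinic acid 35.453 mg

Working volume: 1.87 L.
mannitol: 179 mmol/L × 182.17 g/mol × 1.87 L ÷ 1000 = 60.978 g
Tricine: 78.1 mmol/L × 179.17 g/mol × 1.87 L ÷ 1000 = 26.167 g
monosodium phosphate: 42.5 mmol/L × 119.98 g/mol × 1.87 L ÷ 1000 = 9.535 g
boric acid: 48.8 mg/L × 1.87 L = 91.256 mg
nicotinic acid: 0.154 mmol/L × 123.11 mg/mmol × 1.87 L = 35.453 mg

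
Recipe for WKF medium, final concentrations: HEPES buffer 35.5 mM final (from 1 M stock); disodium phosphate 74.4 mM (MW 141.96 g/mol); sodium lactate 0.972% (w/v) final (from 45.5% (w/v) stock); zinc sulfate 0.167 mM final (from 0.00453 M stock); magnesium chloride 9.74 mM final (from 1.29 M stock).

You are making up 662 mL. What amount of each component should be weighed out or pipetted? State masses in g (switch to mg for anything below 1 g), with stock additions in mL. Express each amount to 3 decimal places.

HEPES buffer 23.501 mL; disodium phosphate 6.992 g; sodium lactate 14.142 mL; zinc sulfate 24.405 mL; magnesium chloride 4.998 mL

Scale factor relative to 1 L: 0.662.
HEPES buffer: C1V1 = C2V2 → 35.5 mM × 662 mL ÷ 1000 mM = 23.501 mL
disodium phosphate: 74.4 mmol/L × 141.96 g/mol × 0.662 L ÷ 1000 = 6.992 g
sodium lactate: C1V1 = C2V2 → 0.972% ÷ 45.5% × 662 mL = 14.142 mL
zinc sulfate: C1V1 = C2V2 → 0.167 mM × 662 mL ÷ 4.53 mM = 24.405 mL
magnesium chloride: C1V1 = C2V2 → 9.74 mM × 662 mL ÷ 1290 mM = 4.998 mL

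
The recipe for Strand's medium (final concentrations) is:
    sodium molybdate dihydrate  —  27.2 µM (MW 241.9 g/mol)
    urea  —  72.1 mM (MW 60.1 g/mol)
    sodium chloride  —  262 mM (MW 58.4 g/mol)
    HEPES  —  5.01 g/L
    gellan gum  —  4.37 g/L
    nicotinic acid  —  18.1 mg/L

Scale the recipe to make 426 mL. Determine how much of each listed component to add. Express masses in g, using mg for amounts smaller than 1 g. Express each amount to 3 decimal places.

sodium molybdate dihydrate 2.803 mg; urea 1.846 g; sodium chloride 6.518 g; HEPES 2.134 g; gellan gum 1.862 g; nicotinic acid 7.711 mg

Working volume: 426 mL = 0.426 L.
sodium molybdate dihydrate: 27.2 µmol/L × 241.9 g/mol × 0.426 L ÷ 1000 = 2.803 mg
urea: 72.1 mmol/L × 60.1 g/mol × 0.426 L ÷ 1000 = 1.846 g
sodium chloride: 262 mmol/L × 58.4 g/mol × 0.426 L ÷ 1000 = 6.518 g
HEPES: 5.01 g/L × 0.426 L = 2.134 g
gellan gum: 4.37 g/L × 0.426 L = 1.862 g
nicotinic acid: 18.1 mg/L × 0.426 L = 7.711 mg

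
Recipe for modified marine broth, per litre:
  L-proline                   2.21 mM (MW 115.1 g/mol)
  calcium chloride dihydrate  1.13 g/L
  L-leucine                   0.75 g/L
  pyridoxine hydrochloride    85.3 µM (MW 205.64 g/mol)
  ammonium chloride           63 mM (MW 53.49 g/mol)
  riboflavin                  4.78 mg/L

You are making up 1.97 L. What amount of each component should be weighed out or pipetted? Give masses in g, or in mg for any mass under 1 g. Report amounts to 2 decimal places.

L-proline 501.11 mg; calcium chloride dihydrate 2.23 g; L-leucine 1.48 g; pyridoxine hydrochloride 34.56 mg; ammonium chloride 6.64 g; riboflavin 9.42 mg

Working volume: 1.97 L.
L-proline: 2.21 mmol/L × 115.1 mg/mmol × 1.97 L = 501.11 mg
calcium chloride dihydrate: 1.13 g/L × 1.97 L = 2.23 g
L-leucine: 0.75 g/L × 1.97 L = 1.48 g
pyridoxine hydrochloride: 85.3 µmol/L × 205.64 g/mol × 1.97 L ÷ 1000 = 34.56 mg
ammonium chloride: 63 mmol/L × 53.49 g/mol × 1.97 L ÷ 1000 = 6.64 g
riboflavin: 4.78 mg/L × 1.97 L = 9.42 mg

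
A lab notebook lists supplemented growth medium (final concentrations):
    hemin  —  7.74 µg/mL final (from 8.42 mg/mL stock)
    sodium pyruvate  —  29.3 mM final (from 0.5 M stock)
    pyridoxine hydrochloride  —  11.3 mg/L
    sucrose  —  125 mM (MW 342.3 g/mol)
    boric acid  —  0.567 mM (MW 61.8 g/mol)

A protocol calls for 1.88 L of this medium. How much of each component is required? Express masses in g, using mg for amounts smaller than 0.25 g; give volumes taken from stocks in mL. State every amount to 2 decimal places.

hemin 1.73 mL; sodium pyruvate 110.17 mL; pyridoxine hydrochloride 21.24 mg; sucrose 80.44 g; boric acid 65.88 mg

Working volume: 1.88 L.
hemin: C1V1 = C2V2 → 7.74 µg/mL × 1880 mL ÷ 8420 µg/mL = 1.73 mL
sodium pyruvate: C1V1 = C2V2 → 29.3 mM × 1880 mL ÷ 500 mM = 110.17 mL
pyridoxine hydrochloride: 11.3 mg/L × 1.88 L = 21.24 mg
sucrose: 125 mmol/L × 342.3 g/mol × 1.88 L ÷ 1000 = 80.44 g
boric acid: 0.567 mmol/L × 61.8 mg/mmol × 1.88 L = 65.88 mg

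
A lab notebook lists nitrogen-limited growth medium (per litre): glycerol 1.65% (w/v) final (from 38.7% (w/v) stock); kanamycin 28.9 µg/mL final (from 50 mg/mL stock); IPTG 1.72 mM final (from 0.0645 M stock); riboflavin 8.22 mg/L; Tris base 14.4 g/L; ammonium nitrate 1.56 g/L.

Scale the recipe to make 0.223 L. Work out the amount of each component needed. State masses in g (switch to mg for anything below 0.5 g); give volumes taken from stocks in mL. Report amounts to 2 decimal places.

Scale factor relative to 1 L: 0.223.
glycerol: dilute stock: 1.65% ÷ 38.7% × 223 mL = 9.51 mL
kanamycin: C1V1 = C2V2 → 28.9 µg/mL × 223 mL ÷ 50000 µg/mL = 0.13 mL
IPTG: dilute stock: 1.72 mM × 223 mL ÷ 64.5 mM = 5.95 mL
riboflavin: 8.22 mg/L × 0.223 L = 1.83 mg
Tris base: 14.4 g/L × 0.223 L = 3.21 g
ammonium nitrate: 1.56 g/L × 0.223 L = 0.34788 g = 347.88 mg

glycerol 9.51 mL; kanamycin 0.13 mL; IPTG 5.95 mL; riboflavin 1.83 mg; Tris base 3.21 g; ammonium nitrate 347.88 mg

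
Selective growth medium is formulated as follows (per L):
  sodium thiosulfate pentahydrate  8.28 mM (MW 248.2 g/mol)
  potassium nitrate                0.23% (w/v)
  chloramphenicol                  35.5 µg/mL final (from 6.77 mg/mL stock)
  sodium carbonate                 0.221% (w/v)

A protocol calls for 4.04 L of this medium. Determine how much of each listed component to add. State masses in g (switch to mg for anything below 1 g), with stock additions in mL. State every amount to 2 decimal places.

Working volume: 4.04 L.
sodium thiosulfate pentahydrate: 8.28 mmol/L × 248.2 g/mol × 4.04 L ÷ 1000 = 8.30 g
potassium nitrate: 0.23% w/v = 2.3 g/L → 2.3 × 4.04 L = 9.29 g
chloramphenicol: C1V1 = C2V2 → 35.5 µg/mL × 4040 mL ÷ 6770 µg/mL = 21.18 mL
sodium carbonate: 0.221% w/v = 2.21 g/L → 2.21 × 4.04 L = 8.93 g

sodium thiosulfate pentahydrate 8.30 g; potassium nitrate 9.29 g; chloramphenicol 21.18 mL; sodium carbonate 8.93 g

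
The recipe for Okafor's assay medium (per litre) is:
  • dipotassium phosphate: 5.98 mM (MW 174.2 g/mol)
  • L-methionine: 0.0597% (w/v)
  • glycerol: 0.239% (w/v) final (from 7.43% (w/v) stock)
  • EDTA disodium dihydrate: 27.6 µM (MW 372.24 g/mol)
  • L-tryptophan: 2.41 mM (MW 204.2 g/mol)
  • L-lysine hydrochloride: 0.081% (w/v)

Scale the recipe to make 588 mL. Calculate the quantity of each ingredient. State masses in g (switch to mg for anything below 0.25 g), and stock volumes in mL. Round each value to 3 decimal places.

Working volume: 588 mL = 0.588 L.
dipotassium phosphate: 5.98 mmol/L × 174.2 g/mol × 0.588 L ÷ 1000 = 0.613 g
L-methionine: 0.0597 g per 100 mL × 588 mL ÷ 100 = 0.351 g
glycerol: dilute stock: 0.239% ÷ 7.43% × 588 mL = 18.914 mL
EDTA disodium dihydrate: 27.6 µmol/L × 372.24 g/mol × 0.588 L ÷ 1000 = 6.041 mg
L-tryptophan: 2.41 mmol/L × 204.2 g/mol × 0.588 L ÷ 1000 = 0.289 g
L-lysine hydrochloride: 0.081% w/v = 0.81 g/L → 0.81 × 0.588 L = 0.476 g

dipotassium phosphate 0.613 g; L-methionine 0.351 g; glycerol 18.914 mL; EDTA disodium dihydrate 6.041 mg; L-tryptophan 0.289 g; L-lysine hydrochloride 0.476 g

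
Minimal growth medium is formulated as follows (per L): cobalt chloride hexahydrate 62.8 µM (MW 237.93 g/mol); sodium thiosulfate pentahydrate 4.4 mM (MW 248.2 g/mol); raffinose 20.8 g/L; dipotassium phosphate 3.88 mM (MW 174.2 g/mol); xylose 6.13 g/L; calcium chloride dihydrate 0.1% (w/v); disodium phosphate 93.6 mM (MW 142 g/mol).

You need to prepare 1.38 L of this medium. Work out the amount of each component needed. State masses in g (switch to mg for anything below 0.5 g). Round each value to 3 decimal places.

Scale factor relative to 1 L: 1.38.
cobalt chloride hexahydrate: 62.8 µmol/L × 237.93 g/mol × 1.38 L ÷ 1000 = 20.620 mg
sodium thiosulfate pentahydrate: 4.4 mmol/L × 248.2 g/mol × 1.38 L ÷ 1000 = 1.507 g
raffinose: 20.8 g/L × 1.38 L = 28.704 g
dipotassium phosphate: 3.88 mmol/L × 174.2 g/mol × 1.38 L ÷ 1000 = 0.933 g
xylose: 6.13 g/L × 1.38 L = 8.459 g
calcium chloride dihydrate: 0.1 g per 100 mL × 1380 mL ÷ 100 = 1.380 g
disodium phosphate: 93.6 mmol/L × 142 g/mol × 1.38 L ÷ 1000 = 18.342 g

cobalt chloride hexahydrate 20.620 mg; sodium thiosulfate pentahydrate 1.507 g; raffinose 28.704 g; dipotassium phosphate 0.933 g; xylose 8.459 g; calcium chloride dihydrate 1.380 g; disodium phosphate 18.342 g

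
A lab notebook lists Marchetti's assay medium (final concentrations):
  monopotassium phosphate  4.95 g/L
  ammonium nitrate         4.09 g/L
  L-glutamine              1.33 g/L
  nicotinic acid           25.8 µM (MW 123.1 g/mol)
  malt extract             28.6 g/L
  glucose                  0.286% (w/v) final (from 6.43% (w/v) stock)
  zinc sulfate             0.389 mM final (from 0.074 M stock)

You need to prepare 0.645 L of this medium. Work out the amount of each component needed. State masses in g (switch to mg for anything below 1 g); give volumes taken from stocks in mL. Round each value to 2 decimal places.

monopotassium phosphate 3.19 g; ammonium nitrate 2.64 g; L-glutamine 857.85 mg; nicotinic acid 2.05 mg; malt extract 18.45 g; glucose 28.69 mL; zinc sulfate 3.39 mL

Scale factor relative to 1 L: 0.645.
monopotassium phosphate: 4.95 g/L × 0.645 L = 3.19 g
ammonium nitrate: 4.09 g/L × 0.645 L = 2.64 g
L-glutamine: 1.33 g/L × 0.645 L = 0.85785 g = 857.85 mg
nicotinic acid: 25.8 µmol/L × 123.1 g/mol × 0.645 L ÷ 1000 = 2.05 mg
malt extract: 28.6 g/L × 0.645 L = 18.45 g
glucose: V = C2·V2/C1 = 0.286% ÷ 6.43% × 645 mL = 28.69 mL
zinc sulfate: V = C2·V2/C1 = 0.389 mM × 645 mL ÷ 74 mM = 3.39 mL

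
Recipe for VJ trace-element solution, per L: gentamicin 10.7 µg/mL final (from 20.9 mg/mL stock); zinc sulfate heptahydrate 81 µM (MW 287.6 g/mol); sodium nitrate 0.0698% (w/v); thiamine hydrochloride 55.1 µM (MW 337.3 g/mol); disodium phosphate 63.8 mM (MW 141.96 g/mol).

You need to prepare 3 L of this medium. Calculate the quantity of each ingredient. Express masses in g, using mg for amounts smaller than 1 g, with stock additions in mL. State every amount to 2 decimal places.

gentamicin 1.54 mL; zinc sulfate heptahydrate 69.89 mg; sodium nitrate 2.09 g; thiamine hydrochloride 55.76 mg; disodium phosphate 27.17 g

Scale factor relative to 1 L: 3.
gentamicin: dilute stock: 10.7 µg/mL × 3000 mL ÷ 20900 µg/mL = 1.54 mL
zinc sulfate heptahydrate: 81 µmol/L × 287.6 g/mol × 3 L ÷ 1000 = 69.89 mg
sodium nitrate: 0.0698 g per 100 mL × 3000 mL ÷ 100 = 2.09 g
thiamine hydrochloride: 55.1 µmol/L × 337.3 g/mol × 3 L ÷ 1000 = 55.76 mg
disodium phosphate: 63.8 mmol/L × 141.96 g/mol × 3 L ÷ 1000 = 27.17 g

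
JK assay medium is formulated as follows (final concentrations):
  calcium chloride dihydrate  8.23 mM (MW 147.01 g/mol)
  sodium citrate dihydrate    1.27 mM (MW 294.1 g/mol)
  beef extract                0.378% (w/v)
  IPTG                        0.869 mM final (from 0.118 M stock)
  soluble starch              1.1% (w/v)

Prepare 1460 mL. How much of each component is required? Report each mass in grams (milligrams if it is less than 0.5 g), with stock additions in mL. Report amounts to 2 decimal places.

calcium chloride dihydrate 1.77 g; sodium citrate dihydrate 0.55 g; beef extract 5.52 g; IPTG 10.75 mL; soluble starch 16.06 g

Target volume = 1460 mL = 1.46 L.
calcium chloride dihydrate: 8.23 mmol/L × 147.01 g/mol × 1.46 L ÷ 1000 = 1.77 g
sodium citrate dihydrate: 1.27 mmol/L × 294.1 g/mol × 1.46 L ÷ 1000 = 0.55 g
beef extract: 0.378 g per 100 mL × 1460 mL ÷ 100 = 5.52 g
IPTG: V = C2·V2/C1 = 0.869 mM × 1460 mL ÷ 118 mM = 10.75 mL
soluble starch: 1.1% w/v = 11 g/L → 11 × 1.46 L = 16.06 g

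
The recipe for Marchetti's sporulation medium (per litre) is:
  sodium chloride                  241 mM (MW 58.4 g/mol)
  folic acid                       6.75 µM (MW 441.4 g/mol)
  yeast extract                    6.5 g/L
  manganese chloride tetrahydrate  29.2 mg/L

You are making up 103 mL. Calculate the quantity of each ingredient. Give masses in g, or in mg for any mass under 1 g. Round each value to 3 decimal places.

sodium chloride 1.450 g; folic acid 0.307 mg; yeast extract 669.500 mg; manganese chloride tetrahydrate 3.008 mg

Working volume: 103 mL = 0.103 L.
sodium chloride: 241 mmol/L × 58.4 g/mol × 0.103 L ÷ 1000 = 1.450 g
folic acid: 6.75 µmol/L × 441.4 g/mol × 0.103 L ÷ 1000 = 0.307 mg
yeast extract: 6.5 g/L × 0.103 L = 0.6695 g = 669.500 mg
manganese chloride tetrahydrate: 29.2 mg/L × 0.103 L = 3.008 mg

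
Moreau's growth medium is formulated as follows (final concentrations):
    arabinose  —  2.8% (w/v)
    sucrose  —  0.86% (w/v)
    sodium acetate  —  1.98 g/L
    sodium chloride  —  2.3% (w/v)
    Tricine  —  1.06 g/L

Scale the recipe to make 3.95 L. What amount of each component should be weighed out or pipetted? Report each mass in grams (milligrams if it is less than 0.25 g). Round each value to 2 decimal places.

Scale factor relative to 1 L: 3.95.
arabinose: 2.8% w/v = 28 g/L → 28 × 3.95 L = 110.60 g
sucrose: 0.86 g per 100 mL × 3950 mL ÷ 100 = 33.97 g
sodium acetate: 1.98 g/L × 3.95 L = 7.82 g
sodium chloride: 2.3 g per 100 mL × 3950 mL ÷ 100 = 90.85 g
Tricine: 1.06 g/L × 3.95 L = 4.19 g

arabinose 110.60 g; sucrose 33.97 g; sodium acetate 7.82 g; sodium chloride 90.85 g; Tricine 4.19 g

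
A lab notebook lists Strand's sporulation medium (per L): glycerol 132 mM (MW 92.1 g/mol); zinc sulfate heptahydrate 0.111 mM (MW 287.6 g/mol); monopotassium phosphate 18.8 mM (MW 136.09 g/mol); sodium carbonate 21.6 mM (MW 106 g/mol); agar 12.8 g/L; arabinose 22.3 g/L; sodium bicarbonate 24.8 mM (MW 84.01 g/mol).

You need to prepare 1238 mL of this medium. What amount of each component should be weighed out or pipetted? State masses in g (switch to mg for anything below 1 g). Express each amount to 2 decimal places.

Scale factor relative to 1 L: 1.238.
glycerol: 132 mmol/L × 92.1 g/mol × 1.238 L ÷ 1000 = 15.05 g
zinc sulfate heptahydrate: 0.111 mmol/L × 287.6 mg/mmol × 1.238 L = 39.52 mg
monopotassium phosphate: 18.8 mmol/L × 136.09 g/mol × 1.238 L ÷ 1000 = 3.17 g
sodium carbonate: 21.6 mmol/L × 106 g/mol × 1.238 L ÷ 1000 = 2.83 g
agar: 12.8 g/L × 1.238 L = 15.85 g
arabinose: 22.3 g/L × 1.238 L = 27.61 g
sodium bicarbonate: 24.8 mmol/L × 84.01 g/mol × 1.238 L ÷ 1000 = 2.58 g

glycerol 15.05 g; zinc sulfate heptahydrate 39.52 mg; monopotassium phosphate 3.17 g; sodium carbonate 2.83 g; agar 15.85 g; arabinose 27.61 g; sodium bicarbonate 2.58 g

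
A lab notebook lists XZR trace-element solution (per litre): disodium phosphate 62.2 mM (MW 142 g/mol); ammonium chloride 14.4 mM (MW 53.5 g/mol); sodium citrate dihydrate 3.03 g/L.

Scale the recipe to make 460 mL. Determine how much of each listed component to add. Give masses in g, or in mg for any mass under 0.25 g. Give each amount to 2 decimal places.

disodium phosphate 4.06 g; ammonium chloride 0.35 g; sodium citrate dihydrate 1.39 g

Working volume: 460 mL = 0.46 L.
disodium phosphate: 62.2 mmol/L × 142 g/mol × 0.46 L ÷ 1000 = 4.06 g
ammonium chloride: 14.4 mmol/L × 53.5 g/mol × 0.46 L ÷ 1000 = 0.35 g
sodium citrate dihydrate: 3.03 g/L × 0.46 L = 1.39 g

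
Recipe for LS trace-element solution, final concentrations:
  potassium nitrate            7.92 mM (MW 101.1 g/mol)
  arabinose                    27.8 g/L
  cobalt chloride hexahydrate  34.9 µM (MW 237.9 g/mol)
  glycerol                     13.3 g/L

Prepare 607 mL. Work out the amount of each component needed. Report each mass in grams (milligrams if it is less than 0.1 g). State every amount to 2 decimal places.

potassium nitrate 0.49 g; arabinose 16.87 g; cobalt chloride hexahydrate 5.04 mg; glycerol 8.07 g

Working volume: 607 mL = 0.607 L.
potassium nitrate: 7.92 mmol/L × 101.1 g/mol × 0.607 L ÷ 1000 = 0.49 g
arabinose: 27.8 g/L × 0.607 L = 16.87 g
cobalt chloride hexahydrate: 34.9 µmol/L × 237.9 g/mol × 0.607 L ÷ 1000 = 5.04 mg
glycerol: 13.3 g/L × 0.607 L = 8.07 g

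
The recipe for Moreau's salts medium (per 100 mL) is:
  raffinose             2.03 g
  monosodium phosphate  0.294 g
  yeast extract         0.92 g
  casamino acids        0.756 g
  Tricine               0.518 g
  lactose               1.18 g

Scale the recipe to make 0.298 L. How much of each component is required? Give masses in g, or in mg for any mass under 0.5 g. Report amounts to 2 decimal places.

Scale factor = 298 mL / 100 mL = 2.98.
raffinose: 2.03 g × (298 mL / 100 mL) = 6.05 g
monosodium phosphate: 0.294 g × (298 mL / 100 mL) = 0.88 g
yeast extract: 0.92 g × (298 mL / 100 mL) = 2.74 g
casamino acids: 0.756 g × (298 mL / 100 mL) = 2.25 g
Tricine: 0.518 g × (298 mL / 100 mL) = 1.54 g
lactose: 1.18 g × (298 mL / 100 mL) = 3.52 g

raffinose 6.05 g; monosodium phosphate 0.88 g; yeast extract 2.74 g; casamino acids 2.25 g; Tricine 1.54 g; lactose 3.52 g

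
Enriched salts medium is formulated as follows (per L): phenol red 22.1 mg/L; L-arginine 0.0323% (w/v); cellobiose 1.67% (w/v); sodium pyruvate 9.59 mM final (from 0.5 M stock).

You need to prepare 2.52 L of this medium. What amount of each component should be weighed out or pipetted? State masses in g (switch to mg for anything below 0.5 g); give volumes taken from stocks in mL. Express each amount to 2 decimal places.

Working volume: 2.52 L.
phenol red: 22.1 mg/L × 2.52 L = 55.69 mg
L-arginine: 0.0323 g per 100 mL × 2520 mL ÷ 100 = 0.81 g
cellobiose: 1.67 g per 100 mL × 2520 mL ÷ 100 = 42.08 g
sodium pyruvate: V = C2·V2/C1 = 9.59 mM × 2520 mL ÷ 500 mM = 48.33 mL

phenol red 55.69 mg; L-arginine 0.81 g; cellobiose 42.08 g; sodium pyruvate 48.33 mL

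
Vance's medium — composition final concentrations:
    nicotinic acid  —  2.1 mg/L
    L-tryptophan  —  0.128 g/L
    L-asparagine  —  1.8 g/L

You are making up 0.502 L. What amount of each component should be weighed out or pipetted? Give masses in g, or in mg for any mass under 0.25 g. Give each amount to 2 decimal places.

Working volume: 0.502 L.
nicotinic acid: 2.1 mg/L × 0.502 L = 1.05 mg
L-tryptophan: 0.128 g/L × 0.502 L = 0.064256 g = 64.26 mg
L-asparagine: 1.8 g/L × 0.502 L = 0.90 g

nicotinic acid 1.05 mg; L-tryptophan 64.26 mg; L-asparagine 0.90 g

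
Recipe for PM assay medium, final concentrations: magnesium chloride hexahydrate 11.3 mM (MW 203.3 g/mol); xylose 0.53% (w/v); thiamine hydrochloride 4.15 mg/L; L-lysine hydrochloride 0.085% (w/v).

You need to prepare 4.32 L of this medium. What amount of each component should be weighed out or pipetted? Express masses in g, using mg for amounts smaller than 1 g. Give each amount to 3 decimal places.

magnesium chloride hexahydrate 9.924 g; xylose 22.896 g; thiamine hydrochloride 17.928 mg; L-lysine hydrochloride 3.672 g

Scale factor relative to 1 L: 4.32.
magnesium chloride hexahydrate: 11.3 mmol/L × 203.3 g/mol × 4.32 L ÷ 1000 = 9.924 g
xylose: 0.53 g per 100 mL × 4320 mL ÷ 100 = 22.896 g
thiamine hydrochloride: 4.15 mg/L × 4.32 L = 17.928 mg
L-lysine hydrochloride: 0.085 g per 100 mL × 4320 mL ÷ 100 = 3.672 g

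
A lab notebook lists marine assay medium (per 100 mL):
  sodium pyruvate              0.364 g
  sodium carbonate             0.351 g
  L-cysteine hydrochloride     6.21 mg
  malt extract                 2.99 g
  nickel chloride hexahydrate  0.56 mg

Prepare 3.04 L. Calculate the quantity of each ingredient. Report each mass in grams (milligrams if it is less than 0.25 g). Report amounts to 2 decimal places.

Ratio of target to recipe volume: 3040 / 100 = 30.4.
sodium pyruvate: 0.364 g × (3040 mL / 100 mL) = 11.07 g
sodium carbonate: 0.351 g × (3040 mL / 100 mL) = 10.67 g
L-cysteine hydrochloride: 6.21 mg × (3040 mL / 100 mL) = 188.78 mg
malt extract: 2.99 g × (3040 mL / 100 mL) = 90.90 g
nickel chloride hexahydrate: 0.56 mg × (3040 mL / 100 mL) = 17.02 mg

sodium pyruvate 11.07 g; sodium carbonate 10.67 g; L-cysteine hydrochloride 188.78 mg; malt extract 90.90 g; nickel chloride hexahydrate 17.02 mg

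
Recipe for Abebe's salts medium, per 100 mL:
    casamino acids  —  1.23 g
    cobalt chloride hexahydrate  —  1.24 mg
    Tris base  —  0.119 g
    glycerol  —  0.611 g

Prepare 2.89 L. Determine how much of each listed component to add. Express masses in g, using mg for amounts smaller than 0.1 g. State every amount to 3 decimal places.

casamino acids 35.547 g; cobalt chloride hexahydrate 35.836 mg; Tris base 3.439 g; glycerol 17.658 g

Ratio of target to recipe volume: 2890 / 100 = 28.9.
casamino acids: 1.23 g × (2890 mL / 100 mL) = 35.547 g
cobalt chloride hexahydrate: 1.24 mg × (2890 mL / 100 mL) = 35.836 mg
Tris base: 0.119 g × (2890 mL / 100 mL) = 3.439 g
glycerol: 0.611 g × (2890 mL / 100 mL) = 17.658 g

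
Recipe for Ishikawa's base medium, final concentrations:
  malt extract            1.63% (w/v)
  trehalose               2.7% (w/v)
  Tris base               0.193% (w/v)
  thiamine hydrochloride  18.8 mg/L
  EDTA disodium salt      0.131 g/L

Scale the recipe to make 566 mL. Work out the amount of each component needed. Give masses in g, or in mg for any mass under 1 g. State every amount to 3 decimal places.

malt extract 9.226 g; trehalose 15.282 g; Tris base 1.092 g; thiamine hydrochloride 10.641 mg; EDTA disodium salt 74.146 mg

Scale factor relative to 1 L: 0.566.
malt extract: 1.63% w/v = 16.3 g/L → 16.3 × 0.566 L = 9.226 g
trehalose: 2.7% w/v = 27 g/L → 27 × 0.566 L = 15.282 g
Tris base: 0.193% w/v = 1.93 g/L → 1.93 × 0.566 L = 1.092 g
thiamine hydrochloride: 18.8 mg/L × 0.566 L = 10.641 mg
EDTA disodium salt: 0.131 g/L × 0.566 L = 0.074146 g = 74.146 mg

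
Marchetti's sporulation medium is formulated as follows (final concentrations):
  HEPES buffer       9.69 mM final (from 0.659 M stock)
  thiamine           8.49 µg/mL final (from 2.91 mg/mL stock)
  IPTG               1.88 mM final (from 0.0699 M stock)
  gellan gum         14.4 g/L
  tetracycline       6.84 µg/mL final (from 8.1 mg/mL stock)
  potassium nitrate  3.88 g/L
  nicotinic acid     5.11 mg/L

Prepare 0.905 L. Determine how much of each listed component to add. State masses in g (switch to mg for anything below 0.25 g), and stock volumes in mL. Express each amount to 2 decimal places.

Working volume: 0.905 L.
HEPES buffer: V = C2·V2/C1 = 9.69 mM × 905 mL ÷ 659 mM = 13.31 mL
thiamine: C1V1 = C2V2 → 8.49 µg/mL × 905 mL ÷ 2910 µg/mL = 2.64 mL
IPTG: dilute stock: 1.88 mM × 905 mL ÷ 69.9 mM = 24.34 mL
gellan gum: 14.4 g/L × 0.905 L = 13.03 g
tetracycline: V = C2·V2/C1 = 6.84 µg/mL × 905 mL ÷ 8100 µg/mL = 0.76 mL
potassium nitrate: 3.88 g/L × 0.905 L = 3.51 g
nicotinic acid: 5.11 mg/L × 0.905 L = 4.62 mg

HEPES buffer 13.31 mL; thiamine 2.64 mL; IPTG 24.34 mL; gellan gum 13.03 g; tetracycline 0.76 mL; potassium nitrate 3.51 g; nicotinic acid 4.62 mg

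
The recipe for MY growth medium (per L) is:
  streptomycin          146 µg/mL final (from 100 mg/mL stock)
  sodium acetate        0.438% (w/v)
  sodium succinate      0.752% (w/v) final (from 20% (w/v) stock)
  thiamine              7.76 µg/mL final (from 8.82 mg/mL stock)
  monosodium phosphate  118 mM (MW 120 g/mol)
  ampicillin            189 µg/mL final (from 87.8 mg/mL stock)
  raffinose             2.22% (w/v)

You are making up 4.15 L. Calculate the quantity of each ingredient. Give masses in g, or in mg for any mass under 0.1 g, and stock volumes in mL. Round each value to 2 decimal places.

streptomycin 6.06 mL; sodium acetate 18.18 g; sodium succinate 156.04 mL; thiamine 3.65 mL; monosodium phosphate 58.76 g; ampicillin 8.93 mL; raffinose 92.13 g

Working volume: 4.15 L.
streptomycin: V = C2·V2/C1 = 146 µg/mL × 4150 mL ÷ 100000 µg/mL = 6.06 mL
sodium acetate: 0.438 g per 100 mL × 4150 mL ÷ 100 = 18.18 g
sodium succinate: V = C2·V2/C1 = 0.752% ÷ 20% × 4150 mL = 156.04 mL
thiamine: dilute stock: 7.76 µg/mL × 4150 mL ÷ 8820 µg/mL = 3.65 mL
monosodium phosphate: 118 mmol/L × 120 g/mol × 4.15 L ÷ 1000 = 58.76 g
ampicillin: C1V1 = C2V2 → 189 µg/mL × 4150 mL ÷ 87800 µg/mL = 8.93 mL
raffinose: 2.22 g per 100 mL × 4150 mL ÷ 100 = 92.13 g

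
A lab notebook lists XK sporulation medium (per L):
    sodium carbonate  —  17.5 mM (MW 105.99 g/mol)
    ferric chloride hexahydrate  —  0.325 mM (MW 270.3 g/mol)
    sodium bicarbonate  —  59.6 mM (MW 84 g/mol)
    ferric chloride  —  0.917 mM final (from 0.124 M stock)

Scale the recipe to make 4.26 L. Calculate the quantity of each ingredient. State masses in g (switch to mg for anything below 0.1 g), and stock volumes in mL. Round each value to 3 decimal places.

Working volume: 4.26 L.
sodium carbonate: 17.5 mmol/L × 105.99 g/mol × 4.26 L ÷ 1000 = 7.902 g
ferric chloride hexahydrate: 0.325 mmol/L × 270.3 g/mol × 4.26 L ÷ 1000 = 0.374 g
sodium bicarbonate: 59.6 mmol/L × 84 g/mol × 4.26 L ÷ 1000 = 21.327 g
ferric chloride: dilute stock: 0.917 mM × 4260 mL ÷ 124 mM = 31.503 mL

sodium carbonate 7.902 g; ferric chloride hexahydrate 0.374 g; sodium bicarbonate 21.327 g; ferric chloride 31.503 mL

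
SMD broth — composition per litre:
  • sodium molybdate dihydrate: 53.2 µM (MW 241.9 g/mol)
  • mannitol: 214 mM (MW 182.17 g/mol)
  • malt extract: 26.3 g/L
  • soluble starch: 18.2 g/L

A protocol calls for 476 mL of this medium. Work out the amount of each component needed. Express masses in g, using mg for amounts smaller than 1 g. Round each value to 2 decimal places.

sodium molybdate dihydrate 6.13 mg; mannitol 18.56 g; malt extract 12.52 g; soluble starch 8.66 g

Working volume: 476 mL = 0.476 L.
sodium molybdate dihydrate: 53.2 µmol/L × 241.9 g/mol × 0.476 L ÷ 1000 = 6.13 mg
mannitol: 214 mmol/L × 182.17 g/mol × 0.476 L ÷ 1000 = 18.56 g
malt extract: 26.3 g/L × 0.476 L = 12.52 g
soluble starch: 18.2 g/L × 0.476 L = 8.66 g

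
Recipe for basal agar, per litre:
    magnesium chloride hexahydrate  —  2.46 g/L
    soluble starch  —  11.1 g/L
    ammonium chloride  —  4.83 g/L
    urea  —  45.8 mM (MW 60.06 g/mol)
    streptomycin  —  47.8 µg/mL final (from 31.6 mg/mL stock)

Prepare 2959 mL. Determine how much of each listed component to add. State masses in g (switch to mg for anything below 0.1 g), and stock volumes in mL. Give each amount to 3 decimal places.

Working volume: 2959 mL = 2.959 L.
magnesium chloride hexahydrate: 2.46 g/L × 2.959 L = 7.279 g
soluble starch: 11.1 g/L × 2.959 L = 32.845 g
ammonium chloride: 4.83 g/L × 2.959 L = 14.292 g
urea: 45.8 mmol/L × 60.06 g/mol × 2.959 L ÷ 1000 = 8.139 g
streptomycin: C1V1 = C2V2 → 47.8 µg/mL × 2959 mL ÷ 31600 µg/mL = 4.476 mL

magnesium chloride hexahydrate 7.279 g; soluble starch 32.845 g; ammonium chloride 14.292 g; urea 8.139 g; streptomycin 4.476 mL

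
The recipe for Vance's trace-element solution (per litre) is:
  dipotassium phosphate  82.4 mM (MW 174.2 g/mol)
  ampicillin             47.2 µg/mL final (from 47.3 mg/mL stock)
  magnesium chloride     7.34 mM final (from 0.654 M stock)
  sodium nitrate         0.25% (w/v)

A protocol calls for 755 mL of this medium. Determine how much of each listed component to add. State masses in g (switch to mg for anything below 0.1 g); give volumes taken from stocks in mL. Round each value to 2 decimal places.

dipotassium phosphate 10.84 g; ampicillin 0.75 mL; magnesium chloride 8.47 mL; sodium nitrate 1.89 g

Working volume: 755 mL = 0.755 L.
dipotassium phosphate: 82.4 mmol/L × 174.2 g/mol × 0.755 L ÷ 1000 = 10.84 g
ampicillin: dilute stock: 47.2 µg/mL × 755 mL ÷ 47300 µg/mL = 0.75 mL
magnesium chloride: V = C2·V2/C1 = 7.34 mM × 755 mL ÷ 654 mM = 8.47 mL
sodium nitrate: 0.25 g per 100 mL × 755 mL ÷ 100 = 1.89 g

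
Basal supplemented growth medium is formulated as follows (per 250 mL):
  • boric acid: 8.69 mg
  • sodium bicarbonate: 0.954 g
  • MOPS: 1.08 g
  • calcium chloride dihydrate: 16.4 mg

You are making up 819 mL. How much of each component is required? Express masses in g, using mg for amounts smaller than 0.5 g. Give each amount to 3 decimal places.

Scale factor = 819 mL / 250 mL = 3.276.
boric acid: 8.69 mg × (819 mL / 250 mL) = 28.468 mg
sodium bicarbonate: 0.954 g × (819 mL / 250 mL) = 3.125 g
MOPS: 1.08 g × (819 mL / 250 mL) = 3.538 g
calcium chloride dihydrate: 16.4 mg × (819 mL / 250 mL) = 53.726 mg

boric acid 28.468 mg; sodium bicarbonate 3.125 g; MOPS 3.538 g; calcium chloride dihydrate 53.726 mg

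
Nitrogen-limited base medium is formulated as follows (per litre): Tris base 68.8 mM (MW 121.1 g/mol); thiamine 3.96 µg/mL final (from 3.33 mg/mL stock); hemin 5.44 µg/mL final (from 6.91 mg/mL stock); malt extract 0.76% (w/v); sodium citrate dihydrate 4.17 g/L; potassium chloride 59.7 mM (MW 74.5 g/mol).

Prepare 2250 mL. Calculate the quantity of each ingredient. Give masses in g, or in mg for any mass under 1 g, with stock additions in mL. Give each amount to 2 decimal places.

Tris base 18.75 g; thiamine 2.68 mL; hemin 1.77 mL; malt extract 17.10 g; sodium citrate dihydrate 9.38 g; potassium chloride 10.01 g

Working volume: 2250 mL = 2.25 L.
Tris base: 68.8 mmol/L × 121.1 g/mol × 2.25 L ÷ 1000 = 18.75 g
thiamine: dilute stock: 3.96 µg/mL × 2250 mL ÷ 3330 µg/mL = 2.68 mL
hemin: C1V1 = C2V2 → 5.44 µg/mL × 2250 mL ÷ 6910 µg/mL = 1.77 mL
malt extract: 0.76 g per 100 mL × 2250 mL ÷ 100 = 17.10 g
sodium citrate dihydrate: 4.17 g/L × 2.25 L = 9.38 g
potassium chloride: 59.7 mmol/L × 74.5 g/mol × 2.25 L ÷ 1000 = 10.01 g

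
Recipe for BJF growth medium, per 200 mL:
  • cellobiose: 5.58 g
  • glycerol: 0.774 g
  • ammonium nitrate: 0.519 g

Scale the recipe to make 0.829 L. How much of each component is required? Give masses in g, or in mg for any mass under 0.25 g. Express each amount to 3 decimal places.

Scale factor = 829 mL / 200 mL = 4.145.
cellobiose: 5.58 g × (829 mL / 200 mL) = 23.129 g
glycerol: 0.774 g × (829 mL / 200 mL) = 3.208 g
ammonium nitrate: 0.519 g × (829 mL / 200 mL) = 2.151 g

cellobiose 23.129 g; glycerol 3.208 g; ammonium nitrate 2.151 g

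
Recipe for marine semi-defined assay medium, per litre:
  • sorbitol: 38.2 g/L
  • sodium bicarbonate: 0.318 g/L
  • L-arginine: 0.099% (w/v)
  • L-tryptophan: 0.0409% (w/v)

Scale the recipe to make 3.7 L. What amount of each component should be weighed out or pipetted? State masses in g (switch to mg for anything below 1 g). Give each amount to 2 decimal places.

Scale factor relative to 1 L: 3.7.
sorbitol: 38.2 g/L × 3.7 L = 141.34 g
sodium bicarbonate: 0.318 g/L × 3.7 L = 1.18 g
L-arginine: 0.099 g per 100 mL × 3700 mL ÷ 100 = 3.66 g
L-tryptophan: 0.0409% w/v = 0.409 g/L → 0.409 × 3.7 L = 1.51 g

sorbitol 141.34 g; sodium bicarbonate 1.18 g; L-arginine 3.66 g; L-tryptophan 1.51 g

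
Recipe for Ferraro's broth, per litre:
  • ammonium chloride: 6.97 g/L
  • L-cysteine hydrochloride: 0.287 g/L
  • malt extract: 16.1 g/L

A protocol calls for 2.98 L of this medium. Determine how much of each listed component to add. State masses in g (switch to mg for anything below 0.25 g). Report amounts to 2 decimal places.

Working volume: 2.98 L.
ammonium chloride: 6.97 g/L × 2.98 L = 20.77 g
L-cysteine hydrochloride: 0.287 g/L × 2.98 L = 0.86 g
malt extract: 16.1 g/L × 2.98 L = 47.98 g

ammonium chloride 20.77 g; L-cysteine hydrochloride 0.86 g; malt extract 47.98 g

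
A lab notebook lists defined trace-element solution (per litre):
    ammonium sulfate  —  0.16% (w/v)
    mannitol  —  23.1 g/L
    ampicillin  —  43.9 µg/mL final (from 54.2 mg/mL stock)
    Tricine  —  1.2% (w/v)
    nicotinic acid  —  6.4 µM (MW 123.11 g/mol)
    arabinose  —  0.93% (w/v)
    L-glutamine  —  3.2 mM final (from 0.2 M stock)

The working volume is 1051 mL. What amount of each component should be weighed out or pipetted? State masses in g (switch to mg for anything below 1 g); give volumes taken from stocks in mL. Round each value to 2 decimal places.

Target volume = 1051 mL = 1.051 L.
ammonium sulfate: 0.16% w/v = 1.6 g/L → 1.6 × 1.051 L = 1.68 g
mannitol: 23.1 g/L × 1.051 L = 24.28 g
ampicillin: V = C2·V2/C1 = 43.9 µg/mL × 1051 mL ÷ 54200 µg/mL = 0.85 mL
Tricine: 1.2% w/v = 12 g/L → 12 × 1.051 L = 12.61 g
nicotinic acid: 6.4 µmol/L × 123.11 g/mol × 1.051 L ÷ 1000 = 0.83 mg
arabinose: 0.93% w/v = 9.3 g/L → 9.3 × 1.051 L = 9.77 g
L-glutamine: C1V1 = C2V2 → 3.2 mM × 1051 mL ÷ 200 mM = 16.82 mL

ammonium sulfate 1.68 g; mannitol 24.28 g; ampicillin 0.85 mL; Tricine 12.61 g; nicotinic acid 0.83 mg; arabinose 9.77 g; L-glutamine 16.82 mL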